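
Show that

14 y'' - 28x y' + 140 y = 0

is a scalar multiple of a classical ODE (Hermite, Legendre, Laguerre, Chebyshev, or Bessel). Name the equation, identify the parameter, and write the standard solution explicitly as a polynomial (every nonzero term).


All three coefficients share the factor 14; dividing through by 14 gives  y'' - 2x y' + 10 y = 0.
This matches the Hermite equation y'' - 2x y' + 2n y = 0 with 2n = 10, so n = 5; the polynomial solution is H_5(x).
With y = sum_k a_k x^k, matching x^k gives (k+2)(k+1) a_{k+2} = 2(k - n) a_k = 2(k - 5) a_k. The right side vanishes at k = 5, so the series with the parity of 5 terminates at degree 5.
Standard normalization: leading coefficient of H_n is 2^n, so a_5 = 2^5 = 32. Work downward with a_k = (k+1)(k+2) a_{k+2} / (2(k - n)):
  a_3 = (4)(5)(32) / (2(3 - 5)) = 640/(-4) = -160
  a_1 = (2)(3)(-160) / (2(1 - 5)) = -960/(-8) = 120
Hence H_5(x) = 32 x^5 - 160 x^3 + 120 x.

H_5(x); series = 32 x^5 - 160 x^3 + 120 x


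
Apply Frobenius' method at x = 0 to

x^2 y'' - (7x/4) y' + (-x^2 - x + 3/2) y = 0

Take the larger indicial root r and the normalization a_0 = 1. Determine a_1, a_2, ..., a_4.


Write in Frobenius form y'' + (p(x)/x) y' + (q(x)/x^2) y = 0:
  p(x) = -7/4,  q(x) = -x^2 - x + 3/2.
Indicial equation: r(r-1) + (-7/4) r + (3/2) = 0 -> roots r_1 = 2, r_2 = 3/4.
Take r = r_1 = 2. Let y(x) = x^r sum_{n>=0} a_n x^n with a_0 = 1.
Substitute y = x^r sum a_n x^n and match x^{r+n}. The recurrence is
  D(n) a_n - 1 a_{n-1} - 1 a_{n-2} = 0,  where D(n) = (r+n)(r+n-1) + (-7/4)(r+n) + (3/2).
  a_n = [1 a_{n-1} + 1 a_{n-2}] / D(n).
Since the indicial polynomial factors as (r - r_1)(r - r_2), D(n) = (r_1 + n - r_1)(r_1 + n - r_2) = n(n + 5/4).
Evaluating step by step (a_0 = 1):
  n = 1: D(1) = 1(1 + 5/4) = 9/4; numerator = 1(1) = 1; a_1 = (1)/(9/4) = 4/9
  n = 2: D(2) = 2(2 + 5/4) = 13/2; numerator = 1(4/9) + 1(1) = 13/9; a_2 = (13/9)/(13/2) = 2/9
  n = 3: D(3) = 3(3 + 5/4) = 51/4; numerator = 1(2/9) + 1(4/9) = 2/3; a_3 = (2/3)/(51/4) = 8/153
  n = 4: D(4) = 4(4 + 5/4) = 21; numerator = 1(8/153) + 1(2/9) = 14/51; a_4 = (14/51)/(21) = 2/153

r = 2; a_0 = 1; a_1 = 4/9; a_2 = 2/9; a_3 = 8/153; a_4 = 2/153


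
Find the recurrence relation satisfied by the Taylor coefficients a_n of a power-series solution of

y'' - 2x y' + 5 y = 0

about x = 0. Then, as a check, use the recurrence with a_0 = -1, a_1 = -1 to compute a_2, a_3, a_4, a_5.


Substitute y = sum_n a_n x^n.
y''(x) has coefficient (n+2)(n+1) a_{n+2} at x^n;
-2 x y'(x) has coefficient -2 n a_n at x^n (shift);
5 y(x) has coefficient 5 a_n at x^n.
Matching x^n: (n+2)(n+1) a_{n+2} + (-2n + 5) a_n = 0.
Thus a_{n+2} = (2n - 5) / ((n+1)(n+2)) * a_n.

Check with a_0 = -1, a_1 = -1 (apply the recurrence for n = 0, 1, 2, 3): a_0 = -1, a_1 = -1, a_2 = 5/2, a_3 = 1/2, a_4 = -5/24, a_5 = 1/40.

a_(n+2) = (2n - 5) / ((n+1)(n+2)) * a_n; check: a_0 = -1, a_1 = -1, a_2 = 5/2, a_3 = 1/2, a_4 = -5/24, a_5 = 1/40


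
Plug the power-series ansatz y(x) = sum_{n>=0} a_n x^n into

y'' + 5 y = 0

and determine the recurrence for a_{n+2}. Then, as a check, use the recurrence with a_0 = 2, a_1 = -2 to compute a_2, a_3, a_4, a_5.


Substitute y = sum_n a_n x^n into y'' + (const) y = 0.
y''(x) = sum_{n>=0} (n+2)(n+1) a_{n+2} x^n.
The ODE becomes sum_n [(n+2)(n+1) a_{n+2} + 5 a_n] x^n = 0.
Setting each coefficient to zero gives the recurrence:
  (n+2)(n+1) a_{n+2} + 5 a_n = 0,
  a_{n+2} = -5 / ((n+1)(n+2)) a_n.

Check with a_0 = 2, a_1 = -2 (apply the recurrence for n = 0, 1, 2, 3): a_0 = 2, a_1 = -2, a_2 = -5, a_3 = 5/3, a_4 = 25/12, a_5 = -5/12.

a_{n+2} = -5/((n+1)(n+2)) * a_n; check: a_0 = 2, a_1 = -2, a_2 = -5, a_3 = 5/3, a_4 = 25/12, a_5 = -5/12


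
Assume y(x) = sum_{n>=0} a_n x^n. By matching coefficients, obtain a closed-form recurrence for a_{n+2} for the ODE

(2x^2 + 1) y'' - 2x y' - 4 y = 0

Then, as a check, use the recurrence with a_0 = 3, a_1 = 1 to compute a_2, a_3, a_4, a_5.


Substitute y = sum_n a_n x^n.
(1 + 2 x^2) y'' contributes (n+2)(n+1) a_{n+2} + 2 n(n-1) a_n at x^n.
-2 x y'(x) contributes -2 n a_n at x^n.
-4 y(x) contributes -4 a_n at x^n.
Matching x^n: (n+2)(n+1) a_{n+2} + (2 n(n-1) - 2 n - 4) a_n = 0.
Thus a_{n+2} = (-2 n(n-1) + 2 n + 4) / ((n+1)(n+2)) * a_n.

Check with a_0 = 3, a_1 = 1 (apply the recurrence for n = 0, 1, 2, 3): a_0 = 3, a_1 = 1, a_2 = 6, a_3 = 1, a_4 = 2, a_5 = -1/10.

a_(n+2) = (-2 n(n-1) + 2 n + 4) / ((n+1)(n+2)) * a_n; check: a_0 = 3, a_1 = 1, a_2 = 6, a_3 = 1, a_4 = 2, a_5 = -1/10


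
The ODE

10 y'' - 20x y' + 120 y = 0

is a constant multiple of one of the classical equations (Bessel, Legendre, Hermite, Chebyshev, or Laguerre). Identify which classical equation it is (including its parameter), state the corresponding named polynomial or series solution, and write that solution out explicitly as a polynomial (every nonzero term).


All three coefficients share the factor 10; dividing through by 10 gives  y'' - 2x y' + 12 y = 0.
This matches the Hermite equation y'' - 2x y' + 2n y = 0 with 2n = 12, so n = 6; the polynomial solution is H_6(x).
With y = sum_k a_k x^k, matching x^k gives (k+2)(k+1) a_{k+2} = 2(k - n) a_k = 2(k - 6) a_k. The right side vanishes at k = 6, so the series with the parity of 6 terminates at degree 6.
Standard normalization: leading coefficient of H_n is 2^n, so a_6 = 2^6 = 64. Work downward with a_k = (k+1)(k+2) a_{k+2} / (2(k - n)):
  a_4 = (5)(6)(64) / (2(4 - 6)) = 1920/(-4) = -480
  a_2 = (3)(4)(-480) / (2(2 - 6)) = -5760/(-8) = 720
  a_0 = (1)(2)(720) / (2(0 - 6)) = 1440/(-12) = -120
Hence H_6(x) = 64 x^6 - 480 x^4 + 720 x^2 - 120.

H_6(x); series = 64 x^6 - 480 x^4 + 720 x^2 - 120


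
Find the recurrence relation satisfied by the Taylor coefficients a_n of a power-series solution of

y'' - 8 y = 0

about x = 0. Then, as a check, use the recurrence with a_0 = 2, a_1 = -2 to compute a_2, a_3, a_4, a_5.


Substitute y = sum_n a_n x^n into y'' + (const) y = 0.
y''(x) = sum_{n>=0} (n+2)(n+1) a_{n+2} x^n.
The ODE becomes sum_n [(n+2)(n+1) a_{n+2} - 8 a_n] x^n = 0.
Setting each coefficient to zero gives the recurrence:
  (n+2)(n+1) a_{n+2} - 8 a_n = 0,
  a_{n+2} = 8 / ((n+1)(n+2)) a_n.

Check with a_0 = 2, a_1 = -2 (apply the recurrence for n = 0, 1, 2, 3): a_0 = 2, a_1 = -2, a_2 = 8, a_3 = -8/3, a_4 = 16/3, a_5 = -16/15.

a_{n+2} = 8/((n+1)(n+2)) * a_n; check: a_0 = 2, a_1 = -2, a_2 = 8, a_3 = -8/3, a_4 = 16/3, a_5 = -16/15


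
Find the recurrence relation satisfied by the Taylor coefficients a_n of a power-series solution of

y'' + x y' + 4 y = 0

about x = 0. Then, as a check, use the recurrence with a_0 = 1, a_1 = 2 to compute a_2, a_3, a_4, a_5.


Substitute y = sum_n a_n x^n.
y''(x) has coefficient (n+2)(n+1) a_{n+2} at x^n;
x y'(x) has coefficient n a_n at x^n (shift);
4 y(x) has coefficient 4 a_n at x^n.
Matching x^n: (n+2)(n+1) a_{n+2} + (n + 4) a_n = 0.
Thus a_{n+2} = (-n - 4) / ((n+1)(n+2)) * a_n.

Check with a_0 = 1, a_1 = 2 (apply the recurrence for n = 0, 1, 2, 3): a_0 = 1, a_1 = 2, a_2 = -2, a_3 = -5/3, a_4 = 1, a_5 = 7/12.

a_(n+2) = (-n - 4) / ((n+1)(n+2)) * a_n; check: a_0 = 1, a_1 = 2, a_2 = -2, a_3 = -5/3, a_4 = 1, a_5 = 7/12


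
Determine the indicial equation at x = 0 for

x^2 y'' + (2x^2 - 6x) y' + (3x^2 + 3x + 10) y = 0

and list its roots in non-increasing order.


Divide by x^2 to reach normal form y'' + P_1(x) y' + P_2(x) y = 0 with P_1(x) = 2 - 6/x and P_2(x) = 3 + 3/x + 10/x^2.
x = 0 is a singular point because the y'-coefficient 2 - 6/x has a pole at x = 0 and the y-coefficient 3 + 3/x + 10/x^2 has a pole at x = 0.
It is a regular singular point because x P_1(x) = p(x) = 2x - 6 and x^2 P_2(x) = q(x) = 3x^2 + 3x + 10 are polynomials, hence analytic at x = 0.
p(0) = -6,  q(0) = 10.
Indicial equation: r(r-1) + p(0) r + q(0) = 0, i.e. r^2 + (p(0) - 1) r + q(0) = 0, i.e. r^2 - 7 r + 10 = 0.
Discriminant: (-7)^2 - 4(10) = 9, so r = (7 ± 3)/2.
Solving: r_1 = 5, r_2 = 2.

indicial: r^2 - 7 r + 10 = 0; roots r_1 = 5, r_2 = 2


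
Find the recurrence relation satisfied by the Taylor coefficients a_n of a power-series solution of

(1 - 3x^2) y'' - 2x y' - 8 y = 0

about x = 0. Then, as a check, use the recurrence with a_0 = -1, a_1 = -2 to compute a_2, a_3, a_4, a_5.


Substitute y = sum_n a_n x^n.
(1 - 3 x^2) y'' contributes (n+2)(n+1) a_{n+2} - 3 n(n-1) a_n at x^n.
-2 x y'(x) contributes -2 n a_n at x^n.
-8 y(x) contributes -8 a_n at x^n.
Matching x^n: (n+2)(n+1) a_{n+2} + (-3 n(n-1) - 2 n - 8) a_n = 0.
Thus a_{n+2} = (3 n(n-1) + 2 n + 8) / ((n+1)(n+2)) * a_n.

Check with a_0 = -1, a_1 = -2 (apply the recurrence for n = 0, 1, 2, 3): a_0 = -1, a_1 = -2, a_2 = -4, a_3 = -10/3, a_4 = -6, a_5 = -16/3.

a_(n+2) = (3 n(n-1) + 2 n + 8) / ((n+1)(n+2)) * a_n; check: a_0 = -1, a_1 = -2, a_2 = -4, a_3 = -10/3, a_4 = -6, a_5 = -16/3


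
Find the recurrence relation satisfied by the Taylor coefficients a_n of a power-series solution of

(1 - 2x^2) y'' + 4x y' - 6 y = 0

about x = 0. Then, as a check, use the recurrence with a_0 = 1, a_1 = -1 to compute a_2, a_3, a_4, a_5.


Substitute y = sum_n a_n x^n.
(1 - 2 x^2) y'' contributes (n+2)(n+1) a_{n+2} - 2 n(n-1) a_n at x^n.
4 x y'(x) contributes 4 n a_n at x^n.
-6 y(x) contributes -6 a_n at x^n.
Matching x^n: (n+2)(n+1) a_{n+2} + (-2 n(n-1) + 4 n - 6) a_n = 0.
Thus a_{n+2} = (2 n(n-1) - 4 n + 6) / ((n+1)(n+2)) * a_n.

Check with a_0 = 1, a_1 = -1 (apply the recurrence for n = 0, 1, 2, 3): a_0 = 1, a_1 = -1, a_2 = 3, a_3 = -1/3, a_4 = 1/2, a_5 = -1/10.

a_(n+2) = (2 n(n-1) - 4 n + 6) / ((n+1)(n+2)) * a_n; check: a_0 = 1, a_1 = -1, a_2 = 3, a_3 = -1/3, a_4 = 1/2, a_5 = -1/10


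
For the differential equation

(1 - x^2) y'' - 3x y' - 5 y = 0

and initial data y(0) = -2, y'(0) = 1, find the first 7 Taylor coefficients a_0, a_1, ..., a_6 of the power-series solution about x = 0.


Ansatz: y(x) = sum_{n>=0} a_n x^n, so y'(x) = sum_{n>=1} n a_n x^(n-1) and y''(x) = sum_{n>=2} n(n-1) a_n x^(n-2).
Substitute into P(x) y'' + Q(x) y' + R(x) y = 0 with P(x) = 1 - x^2, Q(x) = -3x, R(x) = -5, and match powers of x.
Initial conditions: a_0 = -2, a_1 = 1.
Setting the coefficient of each power of x to zero and solving order by order (substituting the coefficients already found):
  x^0: 2 a_2 - 5 a_0 = 0  ->  2 a_2 = 5 a_0 = -10  ->  a_2 = -5
  x^1: 6 a_3 - 8 a_1 = 0  ->  6 a_3 = 8 a_1 = 8  ->  a_3 = 4/3
  x^2: 12 a_4 - 13 a_2 = 0  ->  12 a_4 = 13 a_2 = -65  ->  a_4 = -65/12
  x^3: 20 a_5 - 20 a_3 = 0  ->  20 a_5 = 20 a_3 = 80/3  ->  a_5 = 4/3
  x^4: 30 a_6 - 29 a_4 = 0  ->  30 a_6 = 29 a_4 = -1885/12  ->  a_6 = -377/72
Truncated series: y(x) = -2 + x - 5 x^2 + (4/3) x^3 - (65/12) x^4 + (4/3) x^5 - (377/72) x^6 + O(x^7).

a_0 = -2; a_1 = 1; a_2 = -5; a_3 = 4/3; a_4 = -65/12; a_5 = 4/3; a_6 = -377/72


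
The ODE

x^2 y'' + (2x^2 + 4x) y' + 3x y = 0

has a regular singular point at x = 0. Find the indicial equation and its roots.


Divide by x^2 to reach normal form y'' + P_1(x) y' + P_2(x) y = 0 with P_1(x) = 2 + 4/x and P_2(x) = 3/x.
x = 0 is a singular point because the y'-coefficient 2 + 4/x has a pole at x = 0 and the y-coefficient 3/x has a pole at x = 0.
It is a regular singular point because x P_1(x) = p(x) = 2x + 4 and x^2 P_2(x) = q(x) = 3x are polynomials, hence analytic at x = 0.
p(0) = 4,  q(0) = 0.
Indicial equation: r(r-1) + p(0) r + q(0) = 0, i.e. r^2 + (p(0) - 1) r + q(0) = 0, i.e. r^2 + 3 r = 0.
Discriminant: (3)^2 - 4(0) = 9, so r = (-3 ± 3)/2.
Solving: r_1 = 0, r_2 = -3.

indicial: r^2 + 3 r = 0; roots r_1 = 0, r_2 = -3


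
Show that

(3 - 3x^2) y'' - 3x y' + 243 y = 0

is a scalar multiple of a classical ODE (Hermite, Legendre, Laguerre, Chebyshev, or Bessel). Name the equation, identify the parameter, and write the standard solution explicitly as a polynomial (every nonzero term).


All three coefficients share the factor 3; dividing through by 3 gives  (1 - x^2) y'' - x y' + 81 y = 0.
This matches the Chebyshev equation (1 - x^2) y'' - x y' + n^2 y = 0 (note the -x y' term, not -2x y') with n^2 = 81, so n = 9; the polynomial solution is T_9(x).
With y = sum_k a_k x^k, matching x^k gives (k+2)(k+1) a_{k+2} = (k^2 - n^2) a_k = (k - 9)(k + 9) a_k. The right side vanishes at k = 9, so the series with the parity of 9 terminates at degree 9.
Standard normalization: leading coefficient of T_n is 2^(n-1), so a_9 = 2^8 = 256. Work downward with a_k = (k+1)(k+2) a_{k+2} / ((k - 9)(k + 9)):
  a_7 = (8)(9)(256) / ((7 - 9)(7 + 9)) = 18432/(-32) = -576
  a_5 = (6)(7)(-576) / ((5 - 9)(5 + 9)) = -24192/(-56) = 432
  a_3 = (4)(5)(432) / ((3 - 9)(3 + 9)) = 8640/(-72) = -120
  a_1 = (2)(3)(-120) / ((1 - 9)(1 + 9)) = -720/(-80) = 9
Hence T_9(x) = 256 x^9 - 576 x^7 + 432 x^5 - 120 x^3 + 9 x.

T_9(x); series = 256 x^9 - 576 x^7 + 432 x^5 - 120 x^3 + 9 x


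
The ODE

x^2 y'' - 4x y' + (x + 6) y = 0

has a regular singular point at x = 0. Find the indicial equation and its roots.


Divide by x^2 to reach normal form y'' + P_1(x) y' + P_2(x) y = 0 with P_1(x) = -4/x and P_2(x) = 1/x + 6/x^2.
x = 0 is a singular point because the y'-coefficient -4/x has a pole at x = 0 and the y-coefficient 1/x + 6/x^2 has a pole at x = 0.
It is a regular singular point because x P_1(x) = p(x) = -4 and x^2 P_2(x) = q(x) = x + 6 are polynomials, hence analytic at x = 0.
p(0) = -4,  q(0) = 6.
Indicial equation: r(r-1) + p(0) r + q(0) = 0, i.e. r^2 + (p(0) - 1) r + q(0) = 0, i.e. r^2 - 5 r + 6 = 0.
Discriminant: (-5)^2 - 4(6) = 1, so r = (5 ± 1)/2.
Solving: r_1 = 3, r_2 = 2.

indicial: r^2 - 5 r + 6 = 0; roots r_1 = 3, r_2 = 2


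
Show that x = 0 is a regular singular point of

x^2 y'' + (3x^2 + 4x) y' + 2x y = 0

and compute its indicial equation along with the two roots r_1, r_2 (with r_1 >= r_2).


Divide by x^2 to reach normal form y'' + P_1(x) y' + P_2(x) y = 0 with P_1(x) = 3 + 4/x and P_2(x) = 2/x.
x = 0 is a singular point because the y'-coefficient 3 + 4/x has a pole at x = 0 and the y-coefficient 2/x has a pole at x = 0.
It is a regular singular point because x P_1(x) = p(x) = 3x + 4 and x^2 P_2(x) = q(x) = 2x are polynomials, hence analytic at x = 0.
p(0) = 4,  q(0) = 0.
Indicial equation: r(r-1) + p(0) r + q(0) = 0, i.e. r^2 + (p(0) - 1) r + q(0) = 0, i.e. r^2 + 3 r = 0.
Discriminant: (3)^2 - 4(0) = 9, so r = (-3 ± 3)/2.
Solving: r_1 = 0, r_2 = -3.

indicial: r^2 + 3 r = 0; roots r_1 = 0, r_2 = -3


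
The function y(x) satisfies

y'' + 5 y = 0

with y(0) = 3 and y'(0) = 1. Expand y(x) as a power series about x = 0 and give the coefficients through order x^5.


Ansatz: y(x) = sum_{n>=0} a_n x^n, so y'(x) = sum_{n>=1} n a_n x^(n-1) and y''(x) = sum_{n>=2} n(n-1) a_n x^(n-2).
Substitute into P(x) y'' + Q(x) y' + R(x) y = 0 with P(x) = 1, Q(x) = 0, R(x) = 5, and match powers of x.
Initial conditions: a_0 = 3, a_1 = 1.
Setting the coefficient of each power of x to zero and solving order by order (substituting the coefficients already found):
  x^0: 2 a_2 + 5 a_0 = 0  ->  2 a_2 = -5 a_0 = -15  ->  a_2 = -15/2
  x^1: 6 a_3 + 5 a_1 = 0  ->  6 a_3 = -5 a_1 = -5  ->  a_3 = -5/6
  x^2: 12 a_4 + 5 a_2 = 0  ->  12 a_4 = -5 a_2 = 75/2  ->  a_4 = 25/8
  x^3: 20 a_5 + 5 a_3 = 0  ->  20 a_5 = -5 a_3 = 25/6  ->  a_5 = 5/24
Truncated series: y(x) = 3 + x - (15/2) x^2 - (5/6) x^3 + (25/8) x^4 + (5/24) x^5 + O(x^6).

a_0 = 3; a_1 = 1; a_2 = -15/2; a_3 = -5/6; a_4 = 25/8; a_5 = 5/24


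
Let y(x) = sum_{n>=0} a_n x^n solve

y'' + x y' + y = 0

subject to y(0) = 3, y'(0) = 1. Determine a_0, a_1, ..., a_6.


Ansatz: y(x) = sum_{n>=0} a_n x^n, so y'(x) = sum_{n>=1} n a_n x^(n-1) and y''(x) = sum_{n>=2} n(n-1) a_n x^(n-2).
Substitute into P(x) y'' + Q(x) y' + R(x) y = 0 with P(x) = 1, Q(x) = x, R(x) = 1, and match powers of x.
Initial conditions: a_0 = 3, a_1 = 1.
Setting the coefficient of each power of x to zero and solving order by order (substituting the coefficients already found):
  x^0: 2 a_2 + a_0 = 0  ->  2 a_2 = -a_0 = -3  ->  a_2 = -3/2
  x^1: 6 a_3 + 2 a_1 = 0  ->  6 a_3 = -2 a_1 = -2  ->  a_3 = -1/3
  x^2: 12 a_4 + 3 a_2 = 0  ->  12 a_4 = -3 a_2 = 9/2  ->  a_4 = 3/8
  x^3: 20 a_5 + 4 a_3 = 0  ->  20 a_5 = -4 a_3 = 4/3  ->  a_5 = 1/15
  x^4: 30 a_6 + 5 a_4 = 0  ->  30 a_6 = -5 a_4 = -15/8  ->  a_6 = -1/16
Truncated series: y(x) = 3 + x - (3/2) x^2 - (1/3) x^3 + (3/8) x^4 + (1/15) x^5 - (1/16) x^6 + O(x^7).

a_0 = 3; a_1 = 1; a_2 = -3/2; a_3 = -1/3; a_4 = 3/8; a_5 = 1/15; a_6 = -1/16


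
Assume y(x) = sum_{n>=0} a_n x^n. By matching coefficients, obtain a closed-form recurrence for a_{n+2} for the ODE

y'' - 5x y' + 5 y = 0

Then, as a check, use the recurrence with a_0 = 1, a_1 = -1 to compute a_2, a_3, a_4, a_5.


Substitute y = sum_n a_n x^n.
y''(x) has coefficient (n+2)(n+1) a_{n+2} at x^n;
-5 x y'(x) has coefficient -5 n a_n at x^n (shift);
5 y(x) has coefficient 5 a_n at x^n.
Matching x^n: (n+2)(n+1) a_{n+2} + (-5n + 5) a_n = 0.
Thus a_{n+2} = (5n - 5) / ((n+1)(n+2)) * a_n.

Check with a_0 = 1, a_1 = -1 (apply the recurrence for n = 0, 1, 2, 3): a_0 = 1, a_1 = -1, a_2 = -5/2, a_3 = 0, a_4 = -25/24, a_5 = 0.

a_(n+2) = (5n - 5) / ((n+1)(n+2)) * a_n; check: a_0 = 1, a_1 = -1, a_2 = -5/2, a_3 = 0, a_4 = -25/24, a_5 = 0


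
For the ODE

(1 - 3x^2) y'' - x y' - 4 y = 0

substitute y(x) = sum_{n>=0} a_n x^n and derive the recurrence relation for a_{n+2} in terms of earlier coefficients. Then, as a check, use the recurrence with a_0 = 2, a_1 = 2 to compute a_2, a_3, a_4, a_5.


Substitute y = sum_n a_n x^n.
(1 - 3 x^2) y'' contributes (n+2)(n+1) a_{n+2} - 3 n(n-1) a_n at x^n.
-x y'(x) contributes -n a_n at x^n.
-4 y(x) contributes -4 a_n at x^n.
Matching x^n: (n+2)(n+1) a_{n+2} + (-3 n(n-1) - n - 4) a_n = 0.
Thus a_{n+2} = (3 n(n-1) + n + 4) / ((n+1)(n+2)) * a_n.

Check with a_0 = 2, a_1 = 2 (apply the recurrence for n = 0, 1, 2, 3): a_0 = 2, a_1 = 2, a_2 = 4, a_3 = 5/3, a_4 = 4, a_5 = 25/12.

a_(n+2) = (3 n(n-1) + n + 4) / ((n+1)(n+2)) * a_n; check: a_0 = 2, a_1 = 2, a_2 = 4, a_3 = 5/3, a_4 = 4, a_5 = 25/12


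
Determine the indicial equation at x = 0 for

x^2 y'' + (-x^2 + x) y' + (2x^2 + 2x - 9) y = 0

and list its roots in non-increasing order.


Divide by x^2 to reach normal form y'' + P_1(x) y' + P_2(x) y = 0 with P_1(x) = -1 + 1/x and P_2(x) = 2 + 2/x - 9/x^2.
x = 0 is a singular point because the y'-coefficient -1 + 1/x has a pole at x = 0 and the y-coefficient 2 + 2/x - 9/x^2 has a pole at x = 0.
It is a regular singular point because x P_1(x) = p(x) = 1 - x and x^2 P_2(x) = q(x) = 2x^2 + 2x - 9 are polynomials, hence analytic at x = 0.
p(0) = 1,  q(0) = -9.
Indicial equation: r(r-1) + p(0) r + q(0) = 0, i.e. r^2 + (p(0) - 1) r + q(0) = 0, i.e. r^2 - 9 = 0.
Discriminant: (0)^2 - 4(-9) = 36, so r = (0 ± 6)/2.
Solving: r_1 = 3, r_2 = -3.

indicial: r^2 - 9 = 0; roots r_1 = 3, r_2 = -3


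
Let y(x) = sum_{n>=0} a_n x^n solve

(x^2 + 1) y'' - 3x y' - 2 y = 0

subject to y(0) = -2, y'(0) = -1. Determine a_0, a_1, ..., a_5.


Ansatz: y(x) = sum_{n>=0} a_n x^n, so y'(x) = sum_{n>=1} n a_n x^(n-1) and y''(x) = sum_{n>=2} n(n-1) a_n x^(n-2).
Substitute into P(x) y'' + Q(x) y' + R(x) y = 0 with P(x) = x^2 + 1, Q(x) = -3x, R(x) = -2, and match powers of x.
Initial conditions: a_0 = -2, a_1 = -1.
Setting the coefficient of each power of x to zero and solving order by order (substituting the coefficients already found):
  x^0: 2 a_2 - 2 a_0 = 0  ->  2 a_2 = 2 a_0 = -4  ->  a_2 = -2
  x^1: 6 a_3 - 5 a_1 = 0  ->  6 a_3 = 5 a_1 = -5  ->  a_3 = -5/6
  x^2: 12 a_4 - 6 a_2 = 0  ->  12 a_4 = 6 a_2 = -12  ->  a_4 = -1
  x^3: 20 a_5 - 5 a_3 = 0  ->  20 a_5 = 5 a_3 = -25/6  ->  a_5 = -5/24
Truncated series: y(x) = -2 - x - 2 x^2 - (5/6) x^3 - x^4 - (5/24) x^5 + O(x^6).

a_0 = -2; a_1 = -1; a_2 = -2; a_3 = -5/6; a_4 = -1; a_5 = -5/24


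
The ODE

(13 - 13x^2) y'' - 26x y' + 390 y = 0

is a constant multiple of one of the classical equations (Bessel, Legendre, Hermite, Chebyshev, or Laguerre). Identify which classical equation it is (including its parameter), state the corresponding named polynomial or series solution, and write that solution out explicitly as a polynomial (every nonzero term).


All three coefficients share the factor 13; dividing through by 13 gives  (1 - x^2) y'' - 2x y' + 30 y = 0.
This matches the Legendre equation (1 - x^2) y'' - 2x y' + n(n+1) y = 0 (note the -2x y' term) with n(n+1) = 30, so n = 5; the polynomial solution is P_5(x).
With y = sum_k a_k x^k, matching x^k gives (k+2)(k+1) a_{k+2} = [k(k+1) - n(n+1)] a_k = (k - 5)(k + 6) a_k. The right side vanishes at k = 5, so the series with the parity of 5 terminates at degree 5.
Standard normalization (P_n(1) = 1): leading coefficient (2n)!/(2^n (n!)^2) = 3628800/(32*14400) = 63/8, so a_5 = 63/8. Work downward with a_k = (k+1)(k+2) a_{k+2} / ((k - 5)(k + 6)):
  a_3 = (4)(5)(63/8) / ((3 - 5)(3 + 6)) = (315/2)/(-18) = -35/4
  a_1 = (2)(3)(-35/4) / ((1 - 5)(1 + 6)) = (-105/2)/(-28) = 15/8
Hence P_5(x) = 63 x^5/8 - 35 x^3/4 + 15 x/8.

P_5(x); series = 63 x^5/8 - 35 x^3/4 + 15 x/8


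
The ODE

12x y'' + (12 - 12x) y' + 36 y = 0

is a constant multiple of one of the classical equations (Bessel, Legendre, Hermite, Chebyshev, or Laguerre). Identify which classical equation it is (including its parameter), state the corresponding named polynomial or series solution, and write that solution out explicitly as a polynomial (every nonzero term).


All three coefficients share the factor 12; dividing through by 12 gives  x y'' + (1 - x) y' + 3 y = 0.
This matches the Laguerre equation x y'' + (1 - x) y' + n y = 0 with n = 3; the polynomial solution is L_3(x).
With y = sum_k a_k x^k, matching x^k gives (k+1)k a_{k+1} + (k+1) a_{k+1} - k a_k + n a_k = 0, i.e. (k+1)^2 a_{k+1} = (k - n) a_k = (k - 3) a_k. The right side vanishes at k = 3, so the series terminates at degree 3.
Standard normalization L_n(0) = 1 gives a_0 = 1. Work upward with a_{k+1} = (k - 3) a_k / (k+1)^2:
  a_1 = (0 - 3)(1) / 1^2 = -3/1 = -3
  a_2 = (1 - 3)(-3) / 2^2 = 6/4 = 3/2
  a_3 = (2 - 3)(3/2) / 3^2 = (-3/2)/9 = -1/6
Hence L_3(x) = -x^3/6 + 3 x^2/2 - 3 x + 1.

L_3(x); series = -x^3/6 + 3 x^2/2 - 3 x + 1


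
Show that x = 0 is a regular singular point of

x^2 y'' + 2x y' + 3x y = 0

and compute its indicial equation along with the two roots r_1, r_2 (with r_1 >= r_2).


Divide by x^2 to reach normal form y'' + P_1(x) y' + P_2(x) y = 0 with P_1(x) = 2/x and P_2(x) = 3/x.
x = 0 is a singular point because the y'-coefficient 2/x has a pole at x = 0 and the y-coefficient 3/x has a pole at x = 0.
It is a regular singular point because x P_1(x) = p(x) = 2 and x^2 P_2(x) = q(x) = 3x are polynomials, hence analytic at x = 0.
p(0) = 2,  q(0) = 0.
Indicial equation: r(r-1) + p(0) r + q(0) = 0, i.e. r^2 + (p(0) - 1) r + q(0) = 0, i.e. r^2 + 1 r = 0.
Discriminant: (1)^2 - 4(0) = 1, so r = (-1 ± 1)/2.
Solving: r_1 = 0, r_2 = -1.

indicial: r^2 + 1 r = 0; roots r_1 = 0, r_2 = -1


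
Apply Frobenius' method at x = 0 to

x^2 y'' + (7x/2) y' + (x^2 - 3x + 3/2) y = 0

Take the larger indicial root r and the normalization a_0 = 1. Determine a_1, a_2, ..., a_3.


Write in Frobenius form y'' + (p(x)/x) y' + (q(x)/x^2) y = 0:
  p(x) = 7/2,  q(x) = x^2 - 3x + 3/2.
Indicial equation: r(r-1) + (7/2) r + (3/2) = 0 -> roots r_1 = -1, r_2 = -3/2.
Take r = r_1 = -1. Let y(x) = x^r sum_{n>=0} a_n x^n with a_0 = 1.
Substitute y = x^r sum a_n x^n and match x^{r+n}. The recurrence is
  D(n) a_n - 3 a_{n-1} + 1 a_{n-2} = 0,  where D(n) = (r+n)(r+n-1) + (7/2)(r+n) + (3/2).
  a_n = [3 a_{n-1} - 1 a_{n-2}] / D(n).
Since the indicial polynomial factors as (r - r_1)(r - r_2), D(n) = (r_1 + n - r_1)(r_1 + n - r_2) = n(n + 1/2).
Evaluating step by step (a_0 = 1):
  n = 1: D(1) = 1(1 + 1/2) = 3/2; numerator = 3(1) = 3; a_1 = (3)/(3/2) = 2
  n = 2: D(2) = 2(2 + 1/2) = 5; numerator = 3(2) - 1(1) = 5; a_2 = (5)/(5) = 1
  n = 3: D(3) = 3(3 + 1/2) = 21/2; numerator = 3(1) - 1(2) = 1; a_3 = (1)/(21/2) = 2/21

r = -1; a_0 = 1; a_1 = 2; a_2 = 1; a_3 = 2/21


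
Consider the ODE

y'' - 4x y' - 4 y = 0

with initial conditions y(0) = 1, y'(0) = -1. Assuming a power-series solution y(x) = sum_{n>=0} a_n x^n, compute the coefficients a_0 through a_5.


Ansatz: y(x) = sum_{n>=0} a_n x^n, so y'(x) = sum_{n>=1} n a_n x^(n-1) and y''(x) = sum_{n>=2} n(n-1) a_n x^(n-2).
Substitute into P(x) y'' + Q(x) y' + R(x) y = 0 with P(x) = 1, Q(x) = -4x, R(x) = -4, and match powers of x.
Initial conditions: a_0 = 1, a_1 = -1.
Setting the coefficient of each power of x to zero and solving order by order (substituting the coefficients already found):
  x^0: 2 a_2 - 4 a_0 = 0  ->  2 a_2 = 4 a_0 = 4  ->  a_2 = 2
  x^1: 6 a_3 - 8 a_1 = 0  ->  6 a_3 = 8 a_1 = -8  ->  a_3 = -4/3
  x^2: 12 a_4 - 12 a_2 = 0  ->  12 a_4 = 12 a_2 = 24  ->  a_4 = 2
  x^3: 20 a_5 - 16 a_3 = 0  ->  20 a_5 = 16 a_3 = -64/3  ->  a_5 = -16/15
Truncated series: y(x) = 1 - x + 2 x^2 - (4/3) x^3 + 2 x^4 - (16/15) x^5 + O(x^6).

a_0 = 1; a_1 = -1; a_2 = 2; a_3 = -4/3; a_4 = 2; a_5 = -16/15


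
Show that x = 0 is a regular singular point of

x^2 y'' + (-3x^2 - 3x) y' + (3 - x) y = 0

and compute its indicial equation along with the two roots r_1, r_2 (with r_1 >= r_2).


Divide by x^2 to reach normal form y'' + P_1(x) y' + P_2(x) y = 0 with P_1(x) = -3 - 3/x and P_2(x) = -1/x + 3/x^2.
x = 0 is a singular point because the y'-coefficient -3 - 3/x has a pole at x = 0 and the y-coefficient -1/x + 3/x^2 has a pole at x = 0.
It is a regular singular point because x P_1(x) = p(x) = -3x - 3 and x^2 P_2(x) = q(x) = 3 - x are polynomials, hence analytic at x = 0.
p(0) = -3,  q(0) = 3.
Indicial equation: r(r-1) + p(0) r + q(0) = 0, i.e. r^2 + (p(0) - 1) r + q(0) = 0, i.e. r^2 - 4 r + 3 = 0.
Discriminant: (-4)^2 - 4(3) = 4, so r = (4 ± 2)/2.
Solving: r_1 = 3, r_2 = 1.

indicial: r^2 - 4 r + 3 = 0; roots r_1 = 3, r_2 = 1


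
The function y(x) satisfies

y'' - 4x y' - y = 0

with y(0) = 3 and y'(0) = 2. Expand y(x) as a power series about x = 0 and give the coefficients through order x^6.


Ansatz: y(x) = sum_{n>=0} a_n x^n, so y'(x) = sum_{n>=1} n a_n x^(n-1) and y''(x) = sum_{n>=2} n(n-1) a_n x^(n-2).
Substitute into P(x) y'' + Q(x) y' + R(x) y = 0 with P(x) = 1, Q(x) = -4x, R(x) = -1, and match powers of x.
Initial conditions: a_0 = 3, a_1 = 2.
Setting the coefficient of each power of x to zero and solving order by order (substituting the coefficients already found):
  x^0: 2 a_2 - a_0 = 0  ->  2 a_2 = a_0 = 3  ->  a_2 = 3/2
  x^1: 6 a_3 - 5 a_1 = 0  ->  6 a_3 = 5 a_1 = 10  ->  a_3 = 5/3
  x^2: 12 a_4 - 9 a_2 = 0  ->  12 a_4 = 9 a_2 = 27/2  ->  a_4 = 9/8
  x^3: 20 a_5 - 13 a_3 = 0  ->  20 a_5 = 13 a_3 = 65/3  ->  a_5 = 13/12
  x^4: 30 a_6 - 17 a_4 = 0  ->  30 a_6 = 17 a_4 = 153/8  ->  a_6 = 51/80
Truncated series: y(x) = 3 + 2 x + (3/2) x^2 + (5/3) x^3 + (9/8) x^4 + (13/12) x^5 + (51/80) x^6 + O(x^7).

a_0 = 3; a_1 = 2; a_2 = 3/2; a_3 = 5/3; a_4 = 9/8; a_5 = 13/12; a_6 = 51/80


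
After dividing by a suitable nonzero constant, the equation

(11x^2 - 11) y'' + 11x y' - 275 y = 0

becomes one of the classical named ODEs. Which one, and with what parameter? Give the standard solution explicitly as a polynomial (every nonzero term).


All three coefficients share the factor -11; dividing through by -11 gives  (1 - x^2) y'' - x y' + 25 y = 0.
This matches the Chebyshev equation (1 - x^2) y'' - x y' + n^2 y = 0 (note the -x y' term, not -2x y') with n^2 = 25, so n = 5; the polynomial solution is T_5(x).
With y = sum_k a_k x^k, matching x^k gives (k+2)(k+1) a_{k+2} = (k^2 - n^2) a_k = (k - 5)(k + 5) a_k. The right side vanishes at k = 5, so the series with the parity of 5 terminates at degree 5.
Standard normalization: leading coefficient of T_n is 2^(n-1), so a_5 = 2^4 = 16. Work downward with a_k = (k+1)(k+2) a_{k+2} / ((k - 5)(k + 5)):
  a_3 = (4)(5)(16) / ((3 - 5)(3 + 5)) = 320/(-16) = -20
  a_1 = (2)(3)(-20) / ((1 - 5)(1 + 5)) = -120/(-24) = 5
Hence T_5(x) = 16 x^5 - 20 x^3 + 5 x.

T_5(x); series = 16 x^5 - 20 x^3 + 5 x


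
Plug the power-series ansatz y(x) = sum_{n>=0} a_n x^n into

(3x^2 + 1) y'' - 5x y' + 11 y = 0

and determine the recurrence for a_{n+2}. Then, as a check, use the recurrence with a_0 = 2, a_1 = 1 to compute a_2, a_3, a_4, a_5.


Substitute y = sum_n a_n x^n.
(1 + 3 x^2) y'' contributes (n+2)(n+1) a_{n+2} + 3 n(n-1) a_n at x^n.
-5 x y'(x) contributes -5 n a_n at x^n.
11 y(x) contributes 11 a_n at x^n.
Matching x^n: (n+2)(n+1) a_{n+2} + (3 n(n-1) - 5 n + 11) a_n = 0.
Thus a_{n+2} = (-3 n(n-1) + 5 n - 11) / ((n+1)(n+2)) * a_n.

Check with a_0 = 2, a_1 = 1 (apply the recurrence for n = 0, 1, 2, 3): a_0 = 2, a_1 = 1, a_2 = -11, a_3 = -1, a_4 = 77/12, a_5 = 7/10.

a_(n+2) = (-3 n(n-1) + 5 n - 11) / ((n+1)(n+2)) * a_n; check: a_0 = 2, a_1 = 1, a_2 = -11, a_3 = -1, a_4 = 77/12, a_5 = 7/10


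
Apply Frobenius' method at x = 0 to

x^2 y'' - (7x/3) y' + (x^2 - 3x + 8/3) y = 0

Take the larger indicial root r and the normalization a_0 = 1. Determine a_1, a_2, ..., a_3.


Write in Frobenius form y'' + (p(x)/x) y' + (q(x)/x^2) y = 0:
  p(x) = -7/3,  q(x) = x^2 - 3x + 8/3.
Indicial equation: r(r-1) + (-7/3) r + (8/3) = 0 -> roots r_1 = 2, r_2 = 4/3.
Take r = r_1 = 2. Let y(x) = x^r sum_{n>=0} a_n x^n with a_0 = 1.
Substitute y = x^r sum a_n x^n and match x^{r+n}. The recurrence is
  D(n) a_n - 3 a_{n-1} + 1 a_{n-2} = 0,  where D(n) = (r+n)(r+n-1) + (-7/3)(r+n) + (8/3).
  a_n = [3 a_{n-1} - 1 a_{n-2}] / D(n).
Since the indicial polynomial factors as (r - r_1)(r - r_2), D(n) = (r_1 + n - r_1)(r_1 + n - r_2) = n(n + 2/3).
Evaluating step by step (a_0 = 1):
  n = 1: D(1) = 1(1 + 2/3) = 5/3; numerator = 3(1) = 3; a_1 = (3)/(5/3) = 9/5
  n = 2: D(2) = 2(2 + 2/3) = 16/3; numerator = 3(9/5) - 1(1) = 22/5; a_2 = (22/5)/(16/3) = 33/40
  n = 3: D(3) = 3(3 + 2/3) = 11; numerator = 3(33/40) - 1(9/5) = 27/40; a_3 = (27/40)/(11) = 27/440

r = 2; a_0 = 1; a_1 = 9/5; a_2 = 33/40; a_3 = 27/440


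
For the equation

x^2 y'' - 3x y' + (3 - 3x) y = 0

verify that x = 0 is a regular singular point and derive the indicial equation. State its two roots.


Divide by x^2 to reach normal form y'' + P_1(x) y' + P_2(x) y = 0 with P_1(x) = -3/x and P_2(x) = -3/x + 3/x^2.
x = 0 is a singular point because the y'-coefficient -3/x has a pole at x = 0 and the y-coefficient -3/x + 3/x^2 has a pole at x = 0.
It is a regular singular point because x P_1(x) = p(x) = -3 and x^2 P_2(x) = q(x) = 3 - 3x are polynomials, hence analytic at x = 0.
p(0) = -3,  q(0) = 3.
Indicial equation: r(r-1) + p(0) r + q(0) = 0, i.e. r^2 + (p(0) - 1) r + q(0) = 0, i.e. r^2 - 4 r + 3 = 0.
Discriminant: (-4)^2 - 4(3) = 4, so r = (4 ± 2)/2.
Solving: r_1 = 3, r_2 = 1.

indicial: r^2 - 4 r + 3 = 0; roots r_1 = 3, r_2 = 1


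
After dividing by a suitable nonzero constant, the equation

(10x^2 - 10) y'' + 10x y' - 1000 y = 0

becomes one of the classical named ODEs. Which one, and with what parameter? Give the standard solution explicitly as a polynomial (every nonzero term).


All three coefficients share the factor -10; dividing through by -10 gives  (1 - x^2) y'' - x y' + 100 y = 0.
This matches the Chebyshev equation (1 - x^2) y'' - x y' + n^2 y = 0 (note the -x y' term, not -2x y') with n^2 = 100, so n = 10; the polynomial solution is T_10(x).
With y = sum_k a_k x^k, matching x^k gives (k+2)(k+1) a_{k+2} = (k^2 - n^2) a_k = (k - 10)(k + 10) a_k. The right side vanishes at k = 10, so the series with the parity of 10 terminates at degree 10.
Standard normalization: leading coefficient of T_n is 2^(n-1), so a_10 = 2^9 = 512. Work downward with a_k = (k+1)(k+2) a_{k+2} / ((k - 10)(k + 10)):
  a_8 = (9)(10)(512) / ((8 - 10)(8 + 10)) = 46080/(-36) = -1280
  a_6 = (7)(8)(-1280) / ((6 - 10)(6 + 10)) = -71680/(-64) = 1120
  a_4 = (5)(6)(1120) / ((4 - 10)(4 + 10)) = 33600/(-84) = -400
  a_2 = (3)(4)(-400) / ((2 - 10)(2 + 10)) = -4800/(-96) = 50
  a_0 = (1)(2)(50) / ((0 - 10)(0 + 10)) = 100/(-100) = -1
Hence T_10(x) = 512 x^10 - 1280 x^8 + 1120 x^6 - 400 x^4 + 50 x^2 - 1.

T_10(x); series = 512 x^10 - 1280 x^8 + 1120 x^6 - 400 x^4 + 50 x^2 - 1


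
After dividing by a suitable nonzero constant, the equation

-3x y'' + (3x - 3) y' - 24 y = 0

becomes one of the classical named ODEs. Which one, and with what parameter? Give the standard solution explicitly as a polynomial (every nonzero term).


All three coefficients share the factor -3; dividing through by -3 gives  x y'' + (1 - x) y' + 8 y = 0.
This matches the Laguerre equation x y'' + (1 - x) y' + n y = 0 with n = 8; the polynomial solution is L_8(x).
With y = sum_k a_k x^k, matching x^k gives (k+1)k a_{k+1} + (k+1) a_{k+1} - k a_k + n a_k = 0, i.e. (k+1)^2 a_{k+1} = (k - n) a_k = (k - 8) a_k. The right side vanishes at k = 8, so the series terminates at degree 8.
Standard normalization L_n(0) = 1 gives a_0 = 1. Work upward with a_{k+1} = (k - 8) a_k / (k+1)^2:
  a_1 = (0 - 8)(1) / 1^2 = -8/1 = -8
  a_2 = (1 - 8)(-8) / 2^2 = 56/4 = 14
  a_3 = (2 - 8)(14) / 3^2 = -84/9 = -28/3
  a_4 = (3 - 8)(-28/3) / 4^2 = (140/3)/16 = 35/12
  a_5 = (4 - 8)(35/12) / 5^2 = (-35/3)/25 = -7/15
  a_6 = (5 - 8)(-7/15) / 6^2 = (7/5)/36 = 7/180
  a_7 = (6 - 8)(7/180) / 7^2 = (-7/90)/49 = -1/630
  a_8 = (7 - 8)(-1/630) / 8^2 = (1/630)/64 = 1/40320
Hence L_8(x) = x^8/40320 - x^7/630 + 7 x^6/180 - 7 x^5/15 + 35 x^4/12 - 28 x^3/3 + 14 x^2 - 8 x + 1.

L_8(x); series = x^8/40320 - x^7/630 + 7 x^6/180 - 7 x^5/15 + 35 x^4/12 - 28 x^3/3 + 14 x^2 - 8 x + 1


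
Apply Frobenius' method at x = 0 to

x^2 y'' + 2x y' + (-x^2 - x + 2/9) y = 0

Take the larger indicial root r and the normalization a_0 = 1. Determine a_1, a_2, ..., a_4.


Write in Frobenius form y'' + (p(x)/x) y' + (q(x)/x^2) y = 0:
  p(x) = 2,  q(x) = -x^2 - x + 2/9.
Indicial equation: r(r-1) + (2) r + (2/9) = 0 -> roots r_1 = -1/3, r_2 = -2/3.
Take r = r_1 = -1/3. Let y(x) = x^r sum_{n>=0} a_n x^n with a_0 = 1.
Substitute y = x^r sum a_n x^n and match x^{r+n}. The recurrence is
  D(n) a_n - 1 a_{n-1} - 1 a_{n-2} = 0,  where D(n) = (r+n)(r+n-1) + (2)(r+n) + (2/9).
  a_n = [1 a_{n-1} + 1 a_{n-2}] / D(n).
Since the indicial polynomial factors as (r - r_1)(r - r_2), D(n) = (r_1 + n - r_1)(r_1 + n - r_2) = n(n + 1/3).
Evaluating step by step (a_0 = 1):
  n = 1: D(1) = 1(1 + 1/3) = 4/3; numerator = 1(1) = 1; a_1 = (1)/(4/3) = 3/4
  n = 2: D(2) = 2(2 + 1/3) = 14/3; numerator = 1(3/4) + 1(1) = 7/4; a_2 = (7/4)/(14/3) = 3/8
  n = 3: D(3) = 3(3 + 1/3) = 10; numerator = 1(3/8) + 1(3/4) = 9/8; a_3 = (9/8)/(10) = 9/80
  n = 4: D(4) = 4(4 + 1/3) = 52/3; numerator = 1(9/80) + 1(3/8) = 39/80; a_4 = (39/80)/(52/3) = 9/320

r = -1/3; a_0 = 1; a_1 = 3/4; a_2 = 3/8; a_3 = 9/80; a_4 = 9/320


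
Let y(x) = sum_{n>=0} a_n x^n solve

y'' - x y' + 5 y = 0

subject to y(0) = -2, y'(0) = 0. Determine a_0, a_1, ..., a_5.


Ansatz: y(x) = sum_{n>=0} a_n x^n, so y'(x) = sum_{n>=1} n a_n x^(n-1) and y''(x) = sum_{n>=2} n(n-1) a_n x^(n-2).
Substitute into P(x) y'' + Q(x) y' + R(x) y = 0 with P(x) = 1, Q(x) = -x, R(x) = 5, and match powers of x.
Initial conditions: a_0 = -2, a_1 = 0.
Setting the coefficient of each power of x to zero and solving order by order (substituting the coefficients already found):
  x^0: 2 a_2 + 5 a_0 = 0  ->  2 a_2 = -5 a_0 = 10  ->  a_2 = 5
  x^1: 6 a_3 + 4 a_1 = 0  ->  6 a_3 = -4 a_1 = 0  ->  a_3 = 0
  x^2: 12 a_4 + 3 a_2 = 0  ->  12 a_4 = -3 a_2 = -15  ->  a_4 = -5/4
  x^3: 20 a_5 + 2 a_3 = 0  ->  20 a_5 = -2 a_3 = 0  ->  a_5 = 0
Truncated series: y(x) = -2 + 5 x^2 - (5/4) x^4 + O(x^6).

a_0 = -2; a_1 = 0; a_2 = 5; a_3 = 0; a_4 = -5/4; a_5 = 0


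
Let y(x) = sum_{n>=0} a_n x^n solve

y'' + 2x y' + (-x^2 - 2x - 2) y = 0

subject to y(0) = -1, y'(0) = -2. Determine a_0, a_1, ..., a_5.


Ansatz: y(x) = sum_{n>=0} a_n x^n, so y'(x) = sum_{n>=1} n a_n x^(n-1) and y''(x) = sum_{n>=2} n(n-1) a_n x^(n-2).
Substitute into P(x) y'' + Q(x) y' + R(x) y = 0 with P(x) = 1, Q(x) = 2x, R(x) = -x^2 - 2x - 2, and match powers of x.
Initial conditions: a_0 = -1, a_1 = -2.
Setting the coefficient of each power of x to zero and solving order by order (substituting the coefficients already found):
  x^0: 2 a_2 - 2 a_0 = 0  ->  2 a_2 = 2 a_0 = -2  ->  a_2 = -1
  x^1: 6 a_3 - 2 a_0 = 0  ->  6 a_3 = 2 a_0 = -2  ->  a_3 = -1/3
  x^2: 12 a_4 + 2 a_2 - 2 a_1 - a_0 = 0  ->  12 a_4 = -2 a_2 + 2 a_1 + a_0 = -3  ->  a_4 = -1/4
  x^3: 20 a_5 + 4 a_3 - 2 a_2 - a_1 = 0  ->  20 a_5 = -4 a_3 + 2 a_2 + a_1 = -8/3  ->  a_5 = -2/15
Truncated series: y(x) = -1 - 2 x - x^2 - (1/3) x^3 - (1/4) x^4 - (2/15) x^5 + O(x^6).

a_0 = -1; a_1 = -2; a_2 = -1; a_3 = -1/3; a_4 = -1/4; a_5 = -2/15


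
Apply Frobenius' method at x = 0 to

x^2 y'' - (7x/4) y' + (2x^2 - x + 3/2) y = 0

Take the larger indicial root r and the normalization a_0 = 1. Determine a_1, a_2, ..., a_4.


Write in Frobenius form y'' + (p(x)/x) y' + (q(x)/x^2) y = 0:
  p(x) = -7/4,  q(x) = 2x^2 - x + 3/2.
Indicial equation: r(r-1) + (-7/4) r + (3/2) = 0 -> roots r_1 = 2, r_2 = 3/4.
Take r = r_1 = 2. Let y(x) = x^r sum_{n>=0} a_n x^n with a_0 = 1.
Substitute y = x^r sum a_n x^n and match x^{r+n}. The recurrence is
  D(n) a_n - 1 a_{n-1} + 2 a_{n-2} = 0,  where D(n) = (r+n)(r+n-1) + (-7/4)(r+n) + (3/2).
  a_n = [1 a_{n-1} - 2 a_{n-2}] / D(n).
Since the indicial polynomial factors as (r - r_1)(r - r_2), D(n) = (r_1 + n - r_1)(r_1 + n - r_2) = n(n + 5/4).
Evaluating step by step (a_0 = 1):
  n = 1: D(1) = 1(1 + 5/4) = 9/4; numerator = 1(1) = 1; a_1 = (1)/(9/4) = 4/9
  n = 2: D(2) = 2(2 + 5/4) = 13/2; numerator = 1(4/9) - 2(1) = -14/9; a_2 = (-14/9)/(13/2) = -28/117
  n = 3: D(3) = 3(3 + 5/4) = 51/4; numerator = 1(-28/117) - 2(4/9) = -44/39; a_3 = (-44/39)/(51/4) = -176/1989
  n = 4: D(4) = 4(4 + 5/4) = 21; numerator = 1(-176/1989) - 2(-28/117) = 776/1989; a_4 = (776/1989)/(21) = 776/41769

r = 2; a_0 = 1; a_1 = 4/9; a_2 = -28/117; a_3 = -176/1989; a_4 = 776/41769


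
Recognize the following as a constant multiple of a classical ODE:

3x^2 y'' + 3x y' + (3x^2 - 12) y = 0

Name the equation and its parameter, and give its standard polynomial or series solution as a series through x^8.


All three coefficients share the factor 3; dividing through by 3 gives  x^2 y'' + x y' + (x^2 - 4) y = 0.
This matches the Bessel equation x^2 y'' + x y' + (x^2 - nu^2) y = 0 with nu^2 = 4, so nu = 2; the solution bounded at x = 0 is J_2(x).
Frobenius at x = 0: indicial roots ±nu; for r = nu the recurrence k(k + 2nu) c_k = -c_{k-2} gives the standard series J_nu(x) = sum_{k>=0} (-1)^k / (k! (k+nu)!) (x/2)^(2k+nu). Evaluate the first 4 terms:
  k = 0: (-1)^0 / (0! * 2! * 2^2) x^2 = 1/(1*2*4) x^2 = (1/8) x^2
  k = 1: (-1)^1 / (1! * 3! * 2^4) x^4 = -1/(1*6*16) x^4 = (-1/96) x^4
  k = 2: (-1)^2 / (2! * 4! * 2^6) x^6 = 1/(2*24*64) x^6 = (1/3072) x^6
  k = 3: (-1)^3 / (3! * 5! * 2^8) x^8 = -1/(6*120*256) x^8 = (-1/184320) x^8
Hence J_2(x) = -x^8/184320 + x^6/3072 - x^4/96 + x^2/8 + ....

J_2(x); series = -x^8/184320 + x^6/3072 - x^4/96 + x^2/8


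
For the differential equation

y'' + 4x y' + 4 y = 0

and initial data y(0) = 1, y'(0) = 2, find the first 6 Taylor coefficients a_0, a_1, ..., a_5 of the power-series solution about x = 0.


Ansatz: y(x) = sum_{n>=0} a_n x^n, so y'(x) = sum_{n>=1} n a_n x^(n-1) and y''(x) = sum_{n>=2} n(n-1) a_n x^(n-2).
Substitute into P(x) y'' + Q(x) y' + R(x) y = 0 with P(x) = 1, Q(x) = 4x, R(x) = 4, and match powers of x.
Initial conditions: a_0 = 1, a_1 = 2.
Setting the coefficient of each power of x to zero and solving order by order (substituting the coefficients already found):
  x^0: 2 a_2 + 4 a_0 = 0  ->  2 a_2 = -4 a_0 = -4  ->  a_2 = -2
  x^1: 6 a_3 + 8 a_1 = 0  ->  6 a_3 = -8 a_1 = -16  ->  a_3 = -8/3
  x^2: 12 a_4 + 12 a_2 = 0  ->  12 a_4 = -12 a_2 = 24  ->  a_4 = 2
  x^3: 20 a_5 + 16 a_3 = 0  ->  20 a_5 = -16 a_3 = 128/3  ->  a_5 = 32/15
Truncated series: y(x) = 1 + 2 x - 2 x^2 - (8/3) x^3 + 2 x^4 + (32/15) x^5 + O(x^6).

a_0 = 1; a_1 = 2; a_2 = -2; a_3 = -8/3; a_4 = 2; a_5 = 32/15


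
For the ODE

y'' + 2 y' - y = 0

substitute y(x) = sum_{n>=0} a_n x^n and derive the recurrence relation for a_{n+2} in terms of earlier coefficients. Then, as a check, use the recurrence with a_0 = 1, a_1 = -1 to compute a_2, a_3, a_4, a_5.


Substitute y = sum_n a_n x^n.
y''(x) has coefficient (n+2)(n+1) a_{n+2} at x^n;
2 y'(x) has coefficient 2 (n+1) a_{n+1} at x^n;
-y(x) has coefficient -1 a_n at x^n.
Matching x^n: (n+2)(n+1) a_{n+2} + 2 (n+1) a_{n+1} - 1 a_n = 0.
Thus a_{n+2} = [-2 (n+1) a_{n+1} + 1 a_n] / ((n+1)(n+2)).

Check with a_0 = 1, a_1 = -1 (apply the recurrence for n = 0, 1, 2, 3): a_0 = 1, a_1 = -1, a_2 = 3/2, a_3 = -7/6, a_4 = 17/24, a_5 = -41/120.

a_(n+2) = [-2 (n+1) a_(n+1) + 1 a_n] / ((n+1)(n+2)); check: a_0 = 1, a_1 = -1, a_2 = 3/2, a_3 = -7/6, a_4 = 17/24, a_5 = -41/120


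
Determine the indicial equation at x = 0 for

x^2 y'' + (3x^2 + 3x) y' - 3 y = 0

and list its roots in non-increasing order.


Divide by x^2 to reach normal form y'' + P_1(x) y' + P_2(x) y = 0 with P_1(x) = 3 + 3/x and P_2(x) = -3/x^2.
x = 0 is a singular point because the y'-coefficient 3 + 3/x has a pole at x = 0 and the y-coefficient -3/x^2 has a pole at x = 0.
It is a regular singular point because x P_1(x) = p(x) = 3x + 3 and x^2 P_2(x) = q(x) = -3 are polynomials, hence analytic at x = 0.
p(0) = 3,  q(0) = -3.
Indicial equation: r(r-1) + p(0) r + q(0) = 0, i.e. r^2 + (p(0) - 1) r + q(0) = 0, i.e. r^2 + 2 r - 3 = 0.
Discriminant: (2)^2 - 4(-3) = 16, so r = (-2 ± 4)/2.
Solving: r_1 = 1, r_2 = -3.

indicial: r^2 + 2 r - 3 = 0; roots r_1 = 1, r_2 = -3
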